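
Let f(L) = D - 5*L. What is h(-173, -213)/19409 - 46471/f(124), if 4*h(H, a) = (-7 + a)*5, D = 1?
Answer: 901785414/12014171 ≈ 75.060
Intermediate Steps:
f(L) = 1 - 5*L
h(H, a) = -35/4 + 5*a/4 (h(H, a) = ((-7 + a)*5)/4 = (-35 + 5*a)/4 = -35/4 + 5*a/4)
h(-173, -213)/19409 - 46471/f(124) = (-35/4 + (5/4)*(-213))/19409 - 46471/(1 - 5*124) = (-35/4 - 1065/4)*(1/19409) - 46471/(1 - 620) = -275*1/19409 - 46471/(-619) = -275/19409 - 46471*(-1/619) = -275/19409 + 46471/619 = 901785414/12014171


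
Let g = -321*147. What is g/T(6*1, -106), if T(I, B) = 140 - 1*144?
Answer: 47187/4 ≈ 11797.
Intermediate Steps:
T(I, B) = -4 (T(I, B) = 140 - 144 = -4)
g = -47187
g/T(6*1, -106) = -47187/(-4) = -47187*(-1/4) = 47187/4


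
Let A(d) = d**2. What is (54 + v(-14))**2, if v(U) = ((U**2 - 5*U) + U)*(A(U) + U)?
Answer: 2108462724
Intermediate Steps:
v(U) = (U + U**2)*(U**2 - 4*U) (v(U) = ((U**2 - 5*U) + U)*(U**2 + U) = (U**2 - 4*U)*(U + U**2) = (U + U**2)*(U**2 - 4*U))
(54 + v(-14))**2 = (54 + (-14)**2*(-4 + (-14)**2 - 3*(-14)))**2 = (54 + 196*(-4 + 196 + 42))**2 = (54 + 196*234)**2 = (54 + 45864)**2 = 45918**2 = 2108462724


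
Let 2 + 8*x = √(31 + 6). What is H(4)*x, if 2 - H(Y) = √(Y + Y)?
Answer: -(1 - √2)*(2 - √37)/4 ≈ -0.42278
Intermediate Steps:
H(Y) = 2 - √2*√Y (H(Y) = 2 - √(Y + Y) = 2 - √(2*Y) = 2 - √2*√Y)
x = -¼ + √37/8 (x = -¼ + √(31 + 6)/8 = -¼ + √37/8 ≈ 0.51035)
H(4)*x = (2 - √2*√4)*(-¼ + √37/8) = (2 - 1*√2*2)*(-¼ + √37/8) = (2 - 2*√2)*(-¼ + √37/8)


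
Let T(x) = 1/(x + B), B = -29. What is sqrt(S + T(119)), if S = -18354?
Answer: I*sqrt(16518590)/30 ≈ 135.48*I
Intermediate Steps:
T(x) = 1/(-29 + x) (T(x) = 1/(x - 29) = 1/(-29 + x))
sqrt(S + T(119)) = sqrt(-18354 + 1/(-29 + 119)) = sqrt(-18354 + 1/90) = sqrt(-1651859/90) = I*sqrt(16518590)/30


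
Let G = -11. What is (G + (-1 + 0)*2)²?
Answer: 169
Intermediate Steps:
(G + (-1 + 0)*2)² = (-11 + (-1 + 0)*2)² = (-11 - 1*2)² = (-11 - 2)² = (-13)² = 169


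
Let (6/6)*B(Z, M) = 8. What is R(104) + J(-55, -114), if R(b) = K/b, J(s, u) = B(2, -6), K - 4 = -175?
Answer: 661/104 ≈ 6.3558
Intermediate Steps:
K = -171 (K = 4 - 175 = -171)
B(Z, M) = 8
J(s, u) = 8
R(b) = -171/b
R(104) + J(-55, -114) = -171/104 + 8 = 661/104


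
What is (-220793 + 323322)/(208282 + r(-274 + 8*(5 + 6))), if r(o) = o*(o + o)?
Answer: 102529/277474 ≈ 0.36951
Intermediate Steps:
r(o) = 2*o² (r(o) = o*(2*o) = 2*o²)
(-220793 + 323322)/(208282 + r(-274 + 8*(5 + 6))) = (-220793 + 323322)/(208282 + 2*(-274 + 8*(5 + 6))²) = 102529/(208282 + 2*(-274 + 8*11)²) = 102529/(208282 + 2*(-274 + 88)²) = 102529/(208282 + 2*(-186)²) = 102529/(208282 + 2*34596) = 102529/(208282 + 69192) = 102529/277474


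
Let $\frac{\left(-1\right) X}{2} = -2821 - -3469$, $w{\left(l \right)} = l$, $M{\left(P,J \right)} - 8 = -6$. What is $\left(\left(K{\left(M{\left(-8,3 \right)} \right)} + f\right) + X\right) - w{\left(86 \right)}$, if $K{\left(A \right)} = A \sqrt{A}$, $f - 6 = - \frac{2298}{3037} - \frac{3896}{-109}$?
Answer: $- \frac{443919738}{331033} + 2 \sqrt{2} \approx -1338.2$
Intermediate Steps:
$M{\left(P,J \right)} = 2$ ($M{\left(P,J \right)} = 8 - 6 = 2$)
$f = \frac{13567868}{331033}$ ($f = 6 - \left(- \frac{3896}{109} + \frac{2298}{3037}\right) = 6 - - \frac{11581670}{331033} = 6 + \left(- \frac{2298}{3037} + \frac{3896}{109}\right) = 6 + \frac{11581670}{331033} = \frac{13567868}{331033} \approx 40.986$)
$K{\left(A \right)} = A^{\frac{3}{2}}$
$X = -1296$ ($X = - 2 \left(-2821 - -3469\right) = - 2 \left(-2821 + 3469\right) = \left(-2\right) 648 = -1296$)
$\left(\left(K{\left(M{\left(-8,3 \right)} \right)} + f\right) + X\right) - w{\left(86 \right)} = \left(\left(2^{\frac{3}{2}} + \frac{13567868}{331033}\right) - 1296\right) - 86 = \left(\left(2 \sqrt{2} + \frac{13567868}{331033}\right) - 1296\right) - 86 = \left(\left(\frac{13567868}{331033} + 2 \sqrt{2}\right) - 1296\right) - 86 = \left(- \frac{415450900}{331033} + 2 \sqrt{2}\right) - 86 = - \frac{443919738}{331033} + 2 \sqrt{2}$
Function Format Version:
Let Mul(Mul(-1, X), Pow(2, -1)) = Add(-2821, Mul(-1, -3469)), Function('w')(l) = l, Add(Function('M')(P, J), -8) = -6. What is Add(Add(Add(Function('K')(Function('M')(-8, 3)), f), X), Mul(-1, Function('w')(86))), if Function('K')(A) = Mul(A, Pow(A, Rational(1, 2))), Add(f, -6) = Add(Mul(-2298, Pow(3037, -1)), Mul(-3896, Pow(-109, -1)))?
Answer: Add(Rational(-443919738, 331033), Mul(2, Pow(2, Rational(1, 2)))) ≈ -1338.2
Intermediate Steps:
Function('M')(P, J) = 2 (Function('M')(P, J) = Add(8, -6) = 2)
f = Rational(13567868, 331033) (f = Add(6, Add(Mul(-2298, Pow(3037, -1)), Mul(-3896, Pow(-109, -1)))) = Add(6, Add(Mul(-2298, Rational(1, 3037)), Mul(-3896, Rational(-1, 109)))) = Add(6, Add(Rational(-2298, 3037), Rational(3896, 109))) = Add(6, Rational(11581670, 331033)) = Rational(13567868, 331033) ≈ 40.986)
Function('K')(A) = Pow(A, Rational(3, 2))
X = -1296 (X = Mul(-2, Add(-2821, Mul(-1, -3469))) = Mul(-2, Add(-2821, 3469)) = Mul(-2, 648) = -1296)
Add(Add(Add(Function('K')(Function('M')(-8, 3)), f), X), Mul(-1, Function('w')(86))) = Add(Add(Add(Pow(2, Rational(3, 2)), Rational(13567868, 331033)), -1296), Mul(-1, 86)) = Add(Add(Add(Mul(2, Pow(2, Rational(1, 2))), Rational(13567868, 331033)), -1296), -86) = Add(Add(Add(Rational(13567868, 331033), Mul(2, Pow(2, Rational(1, 2)))), -1296), -86) = Add(Add(Rational(-415450900, 331033), Mul(2, Pow(2, Rational(1, 2)))), -86) = Add(Rational(-443919738, 331033), Mul(2, Pow(2, Rational(1, 2))))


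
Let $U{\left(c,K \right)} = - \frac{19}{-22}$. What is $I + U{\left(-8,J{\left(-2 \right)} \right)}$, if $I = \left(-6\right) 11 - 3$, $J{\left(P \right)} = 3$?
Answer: $- \frac{1499}{22} \approx -68.136$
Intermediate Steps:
$I = -69$ ($I = -66 - 3 = -69$)
$U{\left(c,K \right)} = \frac{19}{22}$ ($U{\left(c,K \right)} = \left(-19\right) \left(- \frac{1}{22}\right) = \frac{19}{22}$)
$I + U{\left(-8,J{\left(-2 \right)} \right)} = -69 + \frac{19}{22} = - \frac{1499}{22}$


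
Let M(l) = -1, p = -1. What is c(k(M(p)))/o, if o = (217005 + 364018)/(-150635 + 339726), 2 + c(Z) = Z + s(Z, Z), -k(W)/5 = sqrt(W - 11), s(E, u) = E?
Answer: -378182/581023 - 3781820*I*sqrt(3)/581023 ≈ -0.65089 - 11.274*I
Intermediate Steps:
k(W) = -5*sqrt(-11 + W) (k(W) = -5*sqrt(W - 11) = -5*sqrt(-11 + W))
c(Z) = -2 + 2*Z (c(Z) = -2 + (Z + Z) = -2 + 2*Z)
o = 581023/189091 ≈ 3.0727
c(k(M(p)))/o = (-2 + 2*(-5*sqrt(-11 - 1)))/(581023/189091) = (-2 + 2*(-10*I*sqrt(3)))*(189091/581023) = (-2 - 20*I*sqrt(3))*(189091/581023) = -378182/581023 - 3781820*I*sqrt(3)/581023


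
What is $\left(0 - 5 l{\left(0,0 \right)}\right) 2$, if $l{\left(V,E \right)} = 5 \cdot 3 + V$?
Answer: $-150$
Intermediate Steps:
$l{\left(V,E \right)} = 15 + V$
$\left(0 - 5 l{\left(0,0 \right)}\right) 2 = \left(0 - 5 \left(15 + 0\right)\right) 2 = \left(0 - 75\right) 2 = \left(-75\right) 2 = -150$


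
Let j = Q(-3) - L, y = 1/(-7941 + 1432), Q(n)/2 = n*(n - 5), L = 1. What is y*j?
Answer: -47/6509 ≈ -0.0072208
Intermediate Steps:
Q(n) = 2*n*(-5 + n) (Q(n) = 2*(n*(n - 5)) = 2*(n*(-5 + n)) = 2*n*(-5 + n))
y = -1/6509 (y = 1/(-6509) = -1/6509 ≈ -0.00015363)
j = 47 (j = 2*(-3)*(-5 - 3) - 1*1 = 2*(-3)*(-8) - 1 = 48 - 1 = 47)
y*j = -1/6509*47 = -47/6509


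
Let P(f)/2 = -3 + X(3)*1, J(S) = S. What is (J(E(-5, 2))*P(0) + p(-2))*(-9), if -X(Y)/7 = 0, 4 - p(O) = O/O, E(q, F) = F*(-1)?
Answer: -135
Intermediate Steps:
E(q, F) = -F
p(O) = 3 (p(O) = 4 - O/O = 4 - 1*1 = 4 - 1 = 3)
X(Y) = 0 (X(Y) = -7*0 = 0)
P(f) = -6 (P(f) = 2*(-3 + 0*1) = 2*(-3 + 0) = 2*(-3) = -6)
(J(E(-5, 2))*P(0) + p(-2))*(-9) = (-1*2*(-6) + 3)*(-9) = (-2*(-6) + 3)*(-9) = (12 + 3)*(-9) = 15*(-9) = -135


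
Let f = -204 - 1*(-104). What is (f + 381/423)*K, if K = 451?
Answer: -6301823/141 ≈ -44694.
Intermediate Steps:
f = -100 (f = -204 + 104 = -100)
(f + 381/423)*K = (-100 + 381/423)*451 = (-100 + 381*(1/423))*451 = (-100 + 127/141)*451 = -13973/141*451 = -6301823/141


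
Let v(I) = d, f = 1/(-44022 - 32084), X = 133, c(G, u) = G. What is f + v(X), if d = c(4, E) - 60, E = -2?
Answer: -4261937/76106 ≈ -56.000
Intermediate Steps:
f = -1/76106 (f = 1/(-76106) = -1/76106 ≈ -1.3140e-5)
d = -56 (d = 4 - 60 = -56)
v(I) = -56
f + v(X) = -1/76106 - 56 = -4261937/76106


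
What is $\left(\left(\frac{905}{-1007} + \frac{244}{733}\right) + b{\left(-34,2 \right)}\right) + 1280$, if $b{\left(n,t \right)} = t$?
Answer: $\frac{945866285}{738131} \approx 1281.4$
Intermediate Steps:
$\left(\left(\frac{905}{-1007} + \frac{244}{733}\right) + b{\left(-34,2 \right)}\right) + 1280 = \left(\left(\frac{905}{-1007} + \frac{244}{733}\right) + 2\right) + 1280 = \left(\left(905 \left(- \frac{1}{1007}\right) + 244 \cdot \frac{1}{733}\right) + 2\right) + 1280 = \left(\left(- \frac{905}{1007} + \frac{244}{733}\right) + 2\right) + 1280 = \left(- \frac{417657}{738131} + 2\right) + 1280 = \frac{1058605}{738131} + 1280 = \frac{945866285}{738131}$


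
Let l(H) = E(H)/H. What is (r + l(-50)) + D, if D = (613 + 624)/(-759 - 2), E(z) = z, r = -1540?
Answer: -1172416/761 ≈ -1540.6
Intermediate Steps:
D = -1237/761 (D = 1237/(-761) = 1237*(-1/761) = -1237/761 ≈ -1.6255)
l(H) = 1 (l(H) = H/H = 1)
(r + l(-50)) + D = (-1540 + 1) - 1237/761 = -1539 - 1237/761 = -1172416/761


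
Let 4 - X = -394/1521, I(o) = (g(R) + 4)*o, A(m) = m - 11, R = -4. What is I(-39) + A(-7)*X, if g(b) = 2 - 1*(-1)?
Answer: -59093/169 ≈ -349.66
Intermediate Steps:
g(b) = 3 (g(b) = 2 + 1 = 3)
A(m) = -11 + m
I(o) = 7*o (I(o) = (3 + 4)*o = 7*o)
X = 6478/1521 (X = 4 - (-394)/1521 = 4 - 1*(-394/1521) = 4 + 394/1521 = 6478/1521 ≈ 4.2590)
I(-39) + A(-7)*X = 7*(-39) + (-11 - 7)*(6478/1521) = -273 - 18*6478/1521 = -273 - 12956/169 = -59093/169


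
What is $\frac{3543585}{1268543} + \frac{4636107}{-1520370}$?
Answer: $- \frac{54837861739}{214294968990} \approx -0.2559$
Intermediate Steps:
$\frac{3543585}{1268543} + \frac{4636107}{-1520370} = 3543585 \cdot \frac{1}{1268543} + 4636107 \left(- \frac{1}{1520370}\right) = \frac{3543585}{1268543} - \frac{515123}{168930} = - \frac{54837861739}{214294968990}$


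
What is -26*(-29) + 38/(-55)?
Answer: 41432/55 ≈ 753.31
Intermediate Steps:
-26*(-29) + 38/(-55) = 754 + 38*(-1/55) = 754 - 38/55 = 41432/55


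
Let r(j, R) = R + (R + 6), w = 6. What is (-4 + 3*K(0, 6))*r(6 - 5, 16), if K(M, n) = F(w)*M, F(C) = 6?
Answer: -152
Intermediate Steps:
K(M, n) = 6*M
r(j, R) = 6 + 2*R (r(j, R) = R + (6 + R) = 6 + 2*R)
(-4 + 3*K(0, 6))*r(6 - 5, 16) = (-4 + 3*(6*0))*(6 + 2*16) = (-4 + 3*0)*(6 + 32) = (-4 + 0)*38 = -4*38 = -152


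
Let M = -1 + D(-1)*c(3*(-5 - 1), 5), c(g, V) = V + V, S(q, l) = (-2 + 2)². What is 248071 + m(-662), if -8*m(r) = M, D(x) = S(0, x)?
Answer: 1984569/8 ≈ 2.4807e+5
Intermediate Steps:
S(q, l) = 0 (S(q, l) = 0² = 0)
c(g, V) = 2*V
D(x) = 0
M = -1 (M = -1 + 0*(2*5) = -1 + 0*10 = -1 + 0 = -1)
m(r) = ⅛ (m(r) = -⅛*(-1) = ⅛)
248071 + m(-662) = 248071 + ⅛ = 1984569/8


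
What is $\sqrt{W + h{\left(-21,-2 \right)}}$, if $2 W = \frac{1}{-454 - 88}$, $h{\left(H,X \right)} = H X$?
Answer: $\frac{\sqrt{12337817}}{542} \approx 6.4807$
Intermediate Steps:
$W = - \frac{1}{1084}$ ($W = \frac{1}{2 \left(-454 - 88\right)} = \frac{1}{2 \left(-542\right)} = \frac{1}{2} \left(- \frac{1}{542}\right) = - \frac{1}{1084} \approx -0.00092251$)
$\sqrt{W + h{\left(-21,-2 \right)}} = \sqrt{- \frac{1}{1084} - -42} = \sqrt{- \frac{1}{1084} + 42} = \sqrt{\frac{45527}{1084}} = \frac{\sqrt{12337817}}{542}$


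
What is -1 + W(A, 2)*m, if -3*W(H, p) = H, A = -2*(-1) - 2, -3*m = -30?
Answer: -1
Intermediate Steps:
m = 10 (m = -1/3*(-30) = 10)
A = 0 (A = 2 - 2 = 0)
W(H, p) = -H/3
-1 + W(A, 2)*m = -1 - 1/3*0*10 = -1 + 0*10 = -1 + 0 = -1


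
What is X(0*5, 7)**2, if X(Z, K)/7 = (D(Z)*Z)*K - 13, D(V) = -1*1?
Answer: 8281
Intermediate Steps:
D(V) = -1
X(Z, K) = -91 - 7*K*Z (X(Z, K) = 7*((-Z)*K - 13) = 7*(-K*Z - 13) = 7*(-13 - K*Z) = -91 - 7*K*Z)
X(0*5, 7)**2 = (-91 - 7*7*0*5)**2 = (-91 - 7*7*0)**2 = (-91 + 0)**2 = (-91)**2 = 8281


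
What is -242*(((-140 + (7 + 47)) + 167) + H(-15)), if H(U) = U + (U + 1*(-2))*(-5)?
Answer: -36542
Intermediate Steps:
H(U) = 10 - 4*U (H(U) = U + (U - 2)*(-5) = U + (-2 + U)*(-5) = U + (10 - 5*U) = 10 - 4*U)
-242*(((-140 + (7 + 47)) + 167) + H(-15)) = -242*(((-140 + (7 + 47)) + 167) + (10 - 4*(-15))) = -242*(((-140 + 54) + 167) + (10 + 60)) = -242*((-86 + 167) + 70) = -242*(81 + 70) = -242*151 = -36542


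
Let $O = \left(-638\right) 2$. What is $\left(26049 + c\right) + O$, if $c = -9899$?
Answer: $14874$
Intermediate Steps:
$O = -1276$
$\left(26049 + c\right) + O = \left(26049 - 9899\right) - 1276 = 16150 - 1276 = 14874$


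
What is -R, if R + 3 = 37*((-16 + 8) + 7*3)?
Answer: -478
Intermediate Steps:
R = 478 (R = -3 + 37*((-16 + 8) + 7*3) = -3 + 37*(-8 + 21) = -3 + 37*13 = -3 + 481 = 478)
-R = -1*478 = -478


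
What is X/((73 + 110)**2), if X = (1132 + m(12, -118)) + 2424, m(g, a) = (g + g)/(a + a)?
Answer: 209798/1975851 ≈ 0.10618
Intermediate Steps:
m(g, a) = g/a (m(g, a) = (2*g)/((2*a)) = (2*g)*(1/(2*a)) = g/a)
X = 209798/59 (X = (1132 + 12/(-118)) + 2424 = (1132 + 12*(-1/118)) + 2424 = (1132 - 6/59) + 2424 = 66782/59 + 2424 = 209798/59 ≈ 3555.9)
X/((73 + 110)**2) = 209798/(59*((73 + 110)**2)) = 209798/(59*(183**2)) = (209798/59)/33489 = (209798/59)*(1/33489) = 209798/1975851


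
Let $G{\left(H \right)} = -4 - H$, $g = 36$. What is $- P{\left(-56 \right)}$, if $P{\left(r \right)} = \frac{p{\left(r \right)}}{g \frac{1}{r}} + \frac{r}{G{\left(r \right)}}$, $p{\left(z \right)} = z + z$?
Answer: $- \frac{20258}{117} \approx -173.15$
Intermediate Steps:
$p{\left(z \right)} = 2 z$
$P{\left(r \right)} = \frac{r^{2}}{18} + \frac{r}{-4 - r}$ ($P{\left(r \right)} = \frac{2 r}{36 \frac{1}{r}} + \frac{r}{-4 - r} = 2 r \frac{r}{36} + \frac{r}{-4 - r} = \frac{r^{2}}{18} + \frac{r}{-4 - r}$)
$- P{\left(-56 \right)} = - \frac{\left(-56\right) \left(-18 - 56 \left(4 - 56\right)\right)}{18 \left(4 - 56\right)} = - \frac{\left(-56\right) \left(-18 - -2912\right)}{18 \left(-52\right)} = - \frac{\left(-56\right) \left(-1\right) \left(-18 + 2912\right)}{18 \cdot 52} = - \frac{\left(-56\right) \left(-1\right) 2894}{18 \cdot 52} = \left(-1\right) \frac{20258}{117} = - \frac{20258}{117}$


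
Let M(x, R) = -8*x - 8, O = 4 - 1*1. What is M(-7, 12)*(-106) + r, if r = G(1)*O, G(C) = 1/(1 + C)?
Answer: -10173/2 ≈ -5086.5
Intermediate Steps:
O = 3 (O = 4 - 1 = 3)
M(x, R) = -8 - 8*x
r = 3/2 (r = 3/(1 + 1) = 3/2 ≈ 1.5000)
M(-7, 12)*(-106) + r = (-8 - 8*(-7))*(-106) + 3/2 = (-8 + 56)*(-106) + 3/2 = 48*(-106) + 3/2 = -5088 + 3/2 = -10173/2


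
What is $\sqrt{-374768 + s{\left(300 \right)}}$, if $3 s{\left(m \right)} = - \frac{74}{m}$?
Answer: $\frac{i \sqrt{337291274}}{30} \approx 612.18 i$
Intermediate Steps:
$s{\left(m \right)} = - \frac{74}{3 m}$ ($s{\left(m \right)} = \frac{\left(-74\right) \frac{1}{m}}{3} = - \frac{74}{3 m}$)
$\sqrt{-374768 + s{\left(300 \right)}} = \sqrt{-374768 - \frac{74}{3 \cdot 300}} = \sqrt{-374768 - \frac{37}{450}} = \sqrt{- \frac{168645637}{450}} = \frac{i \sqrt{337291274}}{30}$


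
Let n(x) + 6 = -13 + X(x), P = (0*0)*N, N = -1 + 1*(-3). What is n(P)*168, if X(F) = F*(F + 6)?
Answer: -3192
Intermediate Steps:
N = -4 (N = -1 - 3 = -4)
P = 0 (P = (0*0)*(-4) = 0*(-4) = 0)
X(F) = F*(6 + F)
n(x) = -19 + x*(6 + x) (n(x) = -6 + (-13 + x*(6 + x)) = -19 + x*(6 + x))
n(P)*168 = (-19 + 0*(6 + 0))*168 = (-19 + 0*6)*168 = (-19 + 0)*168 = -19*168 = -3192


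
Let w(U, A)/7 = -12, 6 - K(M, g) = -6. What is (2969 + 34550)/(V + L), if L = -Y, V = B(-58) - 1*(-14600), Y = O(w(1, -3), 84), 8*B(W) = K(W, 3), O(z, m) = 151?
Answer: 75038/28901 ≈ 2.5964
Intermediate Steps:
K(M, g) = 12 (K(M, g) = 6 - 1*(-6) = 6 + 6 = 12)
w(U, A) = -84 (w(U, A) = 7*(-12) = -84)
B(W) = 3/2 (B(W) = (⅛)*12 = 3/2)
Y = 151
V = 29203/2 (V = 3/2 - 1*(-14600) = 3/2 + 14600 = 29203/2 ≈ 14602.)
L = -151 (L = -1*151 = -151)
(2969 + 34550)/(V + L) = (2969 + 34550)/(29203/2 - 151) = 37519/(28901/2) = 37519*(2/28901) = 75038/28901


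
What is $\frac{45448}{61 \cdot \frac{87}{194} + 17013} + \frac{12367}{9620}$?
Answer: $\frac{6615888457}{1673793420} \approx 3.9526$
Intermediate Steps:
$\frac{45448}{61 \cdot \frac{87}{194} + 17013} + \frac{12367}{9620} = \frac{45448}{\frac{5307}{194} + 17013} + \frac{12367}{9620} = \frac{45448}{\frac{3305829}{194}} + \frac{12367}{9620} = 45448 \cdot \frac{194}{3305829} + \frac{12367}{9620} = \frac{464048}{173991} + \frac{12367}{9620} = \frac{6615888457}{1673793420}$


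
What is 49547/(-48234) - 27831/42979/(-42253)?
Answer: -89975597715335/87592543030758 ≈ -1.0272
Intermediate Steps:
49547/(-48234) - 27831/42979/(-42253) = 49547*(-1/48234) - 27831*1/42979*(-1/42253) = -49547/48234 - 27831/42979*(-1/42253) = -49547/48234 + 27831/1815991687 = -89975597715335/87592543030758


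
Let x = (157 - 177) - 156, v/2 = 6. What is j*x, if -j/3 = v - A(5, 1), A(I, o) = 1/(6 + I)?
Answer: 6288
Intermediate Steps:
v = 12 (v = 2*6 = 12)
j = -393/11 (j = -3*(12 - 1/(6 + 5)) = -3*(12 - 1/11) = -3*131/11 = -393/11 ≈ -35.727)
x = -176 (x = -20 - 156 = -176)
j*x = -393/11*(-176) = 6288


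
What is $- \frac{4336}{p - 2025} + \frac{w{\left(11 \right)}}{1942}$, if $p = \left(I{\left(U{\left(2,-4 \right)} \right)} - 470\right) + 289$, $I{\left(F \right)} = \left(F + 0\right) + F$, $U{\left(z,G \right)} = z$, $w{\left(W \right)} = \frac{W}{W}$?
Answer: $\frac{4211357}{2138142} \approx 1.9696$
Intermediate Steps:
$w{\left(W \right)} = 1$
$I{\left(F \right)} = 2 F$ ($I{\left(F \right)} = F + F = 2 F$)
$p = -177$ ($p = \left(2 \cdot 2 - 470\right) + 289 = \left(4 - 470\right) + 289 = -466 + 289 = -177$)
$- \frac{4336}{p - 2025} + \frac{w{\left(11 \right)}}{1942} = - \frac{4336}{-177 - 2025} + 1 \cdot \frac{1}{1942} = - \frac{4336}{-2202} + \frac{1}{1942} = \left(-4336\right) \left(- \frac{1}{2202}\right) + \frac{1}{1942} = \frac{2168}{1101} + \frac{1}{1942} = \frac{4211357}{2138142}$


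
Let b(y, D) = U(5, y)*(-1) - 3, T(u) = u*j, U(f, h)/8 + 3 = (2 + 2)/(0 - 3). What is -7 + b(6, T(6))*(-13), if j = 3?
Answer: -1256/3 ≈ -418.67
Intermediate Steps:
U(f, h) = -104/3 (U(f, h) = -24 + 8*((2 + 2)/(0 - 3)) = -24 + 8*(4/(-3)) = -24 + 8*(4*(-⅓)) = -24 + 8*(-4/3) = -24 - 32/3 = -104/3)
T(u) = 3*u (T(u) = u*3 = 3*u)
b(y, D) = 95/3 (b(y, D) = -104/3*(-1) - 3 = 104/3 - 3 = 95/3)
-7 + b(6, T(6))*(-13) = -7 + (95/3)*(-13) = -7 - 1235/3 = -1256/3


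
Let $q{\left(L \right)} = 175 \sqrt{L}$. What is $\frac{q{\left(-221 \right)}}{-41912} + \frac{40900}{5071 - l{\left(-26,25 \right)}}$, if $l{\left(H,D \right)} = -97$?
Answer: $\frac{10225}{1292} - \frac{175 i \sqrt{221}}{41912} \approx 7.9141 - 0.062072 i$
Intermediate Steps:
$\frac{q{\left(-221 \right)}}{-41912} + \frac{40900}{5071 - l{\left(-26,25 \right)}} = \frac{175 \sqrt{-221}}{-41912} + \frac{40900}{5071 - -97} = 175 i \sqrt{221} \left(- \frac{1}{41912}\right) + \frac{40900}{5071 + 97} = 175 i \sqrt{221} \left(- \frac{1}{41912}\right) + \frac{40900}{5168} = - \frac{175 i \sqrt{221}}{41912} + 40900 \cdot \frac{1}{5168} = - \frac{175 i \sqrt{221}}{41912} + \frac{10225}{1292} = \frac{10225}{1292} - \frac{175 i \sqrt{221}}{41912}$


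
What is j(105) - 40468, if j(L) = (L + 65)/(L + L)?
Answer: -849811/21 ≈ -40467.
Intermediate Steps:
j(L) = (65 + L)/(2*L) (j(L) = (65 + L)/((2*L)) = (65 + L)*(1/(2*L)) = (65 + L)/(2*L))
j(105) - 40468 = (½)*(65 + 105)/105 - 40468 = (½)*(1/105)*170 - 40468 = 17/21 - 40468 = -849811/21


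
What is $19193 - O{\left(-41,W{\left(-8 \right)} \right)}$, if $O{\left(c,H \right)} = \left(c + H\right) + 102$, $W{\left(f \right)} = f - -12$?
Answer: $19128$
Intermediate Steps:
$W{\left(f \right)} = 12 + f$ ($W{\left(f \right)} = f + 12 = 12 + f$)
$O{\left(c,H \right)} = 102 + H + c$ ($O{\left(c,H \right)} = \left(H + c\right) + 102 = 102 + H + c$)
$19193 - O{\left(-41,W{\left(-8 \right)} \right)} = 19193 - \left(102 + \left(12 - 8\right) - 41\right) = 19193 - \left(102 + 4 - 41\right) = 19193 - 65 = 19128$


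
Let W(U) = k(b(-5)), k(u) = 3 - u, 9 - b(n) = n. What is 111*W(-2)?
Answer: -1221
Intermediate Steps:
b(n) = 9 - n
W(U) = -11 (W(U) = 3 - (9 - 1*(-5)) = 3 - (9 + 5) = 3 - 1*14 = 3 - 14 = -11)
111*W(-2) = 111*(-11) = -1221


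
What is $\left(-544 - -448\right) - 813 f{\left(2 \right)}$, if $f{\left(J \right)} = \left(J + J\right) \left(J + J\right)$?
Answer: $-13104$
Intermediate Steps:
$f{\left(J \right)} = 4 J^{2}$ ($f{\left(J \right)} = 2 J 2 J = 4 J^{2}$)
$\left(-544 - -448\right) - 813 f{\left(2 \right)} = \left(-544 - -448\right) - 813 \cdot 4 \cdot 2^{2} = \left(-544 + 448\right) - 813 \cdot 4 \cdot 4 = -96 - 13008 = -13104$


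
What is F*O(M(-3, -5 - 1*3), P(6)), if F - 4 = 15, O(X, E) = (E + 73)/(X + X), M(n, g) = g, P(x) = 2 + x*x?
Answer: -2109/16 ≈ -131.81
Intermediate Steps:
P(x) = 2 + x²
O(X, E) = (73 + E)/(2*X) (O(X, E) = (73 + E)/((2*X)) = (73 + E)*(1/(2*X)) = (73 + E)/(2*X))
F = 19 (F = 4 + 15 = 19)
F*O(M(-3, -5 - 1*3), P(6)) = 19*((73 + (2 + 6²))/(2*(-5 - 1*3))) = 19*((73 + (2 + 36))/(2*(-5 - 3))) = 19*((½)*(73 + 38)/(-8)) = 19*((½)*(-⅛)*111) = 19*(-111/16) = -2109/16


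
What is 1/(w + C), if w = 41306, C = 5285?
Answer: 1/46591 ≈ 2.1463e-5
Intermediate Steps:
1/(w + C) = 1/(41306 + 5285) = 1/46591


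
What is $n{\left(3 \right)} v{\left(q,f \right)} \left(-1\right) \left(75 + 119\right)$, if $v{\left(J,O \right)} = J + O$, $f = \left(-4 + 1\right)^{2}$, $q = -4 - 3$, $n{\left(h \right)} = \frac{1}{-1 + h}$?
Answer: $-194$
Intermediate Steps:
$q = -7$ ($q = -4 - 3 = -7$)
$f = 9$ ($f = \left(-3\right)^{2} = 9$)
$n{\left(3 \right)} v{\left(q,f \right)} \left(-1\right) \left(75 + 119\right) = \frac{-7 + 9}{-1 + 3} \left(-1\right) \left(75 + 119\right) = \frac{1}{2} \cdot 2 \left(-1\right) 194 = 1 \left(-1\right) 194 = \left(-1\right) 194 = -194$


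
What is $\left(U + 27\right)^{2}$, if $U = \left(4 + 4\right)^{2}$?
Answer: $8281$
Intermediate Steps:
$U = 64$ ($U = 8^{2} = 64$)
$\left(U + 27\right)^{2} = \left(64 + 27\right)^{2} = 91^{2} = 8281$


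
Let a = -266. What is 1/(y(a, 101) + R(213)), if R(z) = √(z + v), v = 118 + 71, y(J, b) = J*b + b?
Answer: -26765/716364823 - √402/716364823 ≈ -3.7390e-5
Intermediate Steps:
y(J, b) = b + J*b
v = 189
R(z) = √(189 + z) (R(z) = √(z + 189) = √(189 + z))
1/(y(a, 101) + R(213)) = 1/(101*(1 - 266) + √(189 + 213)) = 1/(101*(-265) + √402) = 1/(-26765 + √402)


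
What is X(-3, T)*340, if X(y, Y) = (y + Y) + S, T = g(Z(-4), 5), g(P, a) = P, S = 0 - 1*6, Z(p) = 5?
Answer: -1360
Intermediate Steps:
S = -6 (S = 0 - 6 = -6)
T = 5
X(y, Y) = -6 + Y + y (X(y, Y) = (y + Y) - 6 = (Y + y) - 6 = -6 + Y + y)
X(-3, T)*340 = (-6 + 5 - 3)*340 = -4*340 = -1360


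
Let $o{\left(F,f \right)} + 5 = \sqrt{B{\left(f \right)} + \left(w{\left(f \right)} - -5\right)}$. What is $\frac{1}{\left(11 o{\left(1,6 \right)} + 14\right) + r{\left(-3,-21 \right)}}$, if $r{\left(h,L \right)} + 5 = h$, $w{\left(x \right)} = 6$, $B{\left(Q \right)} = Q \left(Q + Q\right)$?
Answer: $\frac{49}{7642} + \frac{11 \sqrt{83}}{7642} \approx 0.019526$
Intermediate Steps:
$B{\left(Q \right)} = 2 Q^{2}$ ($B{\left(Q \right)} = Q 2 Q = 2 Q^{2}$)
$r{\left(h,L \right)} = -5 + h$
$o{\left(F,f \right)} = -5 + \sqrt{11 + 2 f^{2}}$ ($o{\left(F,f \right)} = -5 + \sqrt{2 f^{2} + \left(6 - -5\right)} = -5 + \sqrt{2 f^{2} + \left(6 + 5\right)} = -5 + \sqrt{2 f^{2} + 11} = -5 + \sqrt{11 + 2 f^{2}}$)
$\frac{1}{\left(11 o{\left(1,6 \right)} + 14\right) + r{\left(-3,-21 \right)}} = \frac{1}{\left(11 \left(-5 + \sqrt{11 + 2 \cdot 6^{2}}\right) + 14\right) - 8} = \frac{1}{\left(11 \left(-5 + \sqrt{11 + 2 \cdot 36}\right) + 14\right) - 8} = \frac{1}{\left(11 \left(-5 + \sqrt{11 + 72}\right) + 14\right) - 8} = \frac{1}{\left(11 \left(-5 + \sqrt{83}\right) + 14\right) - 8} = \frac{1}{\left(\left(-55 + 11 \sqrt{83}\right) + 14\right) - 8} = \frac{1}{\left(-41 + 11 \sqrt{83}\right) - 8} = \frac{1}{-49 + 11 \sqrt{83}}$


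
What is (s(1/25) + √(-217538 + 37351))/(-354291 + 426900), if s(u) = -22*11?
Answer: -242/72609 + I*√180187/72609 ≈ -0.0033329 + 0.0058462*I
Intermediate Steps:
s(u) = -242
(s(1/25) + √(-217538 + 37351))/(-354291 + 426900) = (-242 + √(-217538 + 37351))/(-354291 + 426900) = (-242 + √(-180187))/72609 = (-242 + I*√180187)*(1/72609) = -242/72609 + I*√180187/72609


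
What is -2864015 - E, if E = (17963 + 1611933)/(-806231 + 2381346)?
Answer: -4511154616621/1575115 ≈ -2.8640e+6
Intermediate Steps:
E = 1629896/1575115 ≈ 1.0348
-2864015 - E = -2864015 - 1*1629896/1575115 = -2864015 - 1629896/1575115 = -4511154616621/1575115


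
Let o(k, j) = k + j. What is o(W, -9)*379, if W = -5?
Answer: -5306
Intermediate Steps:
o(k, j) = j + k
o(W, -9)*379 = (-9 - 5)*379 = -14*379 = -5306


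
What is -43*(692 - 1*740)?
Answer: 2064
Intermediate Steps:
-43*(692 - 1*740) = -43*(692 - 740) = -43*(-48) = 2064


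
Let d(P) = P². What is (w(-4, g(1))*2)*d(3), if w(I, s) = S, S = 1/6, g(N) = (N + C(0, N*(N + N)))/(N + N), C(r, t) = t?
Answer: 3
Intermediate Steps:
g(N) = (N + 2*N²)/(2*N) (g(N) = (N + N*(N + N))/(N + N) = (N + N*(2*N))/((2*N)) = (N + 2*N²)*(1/(2*N)) = (N + 2*N²)/(2*N))
S = ⅙ ≈ 0.16667
w(I, s) = ⅙
(w(-4, g(1))*2)*d(3) = ((⅙)*2)*3² = (⅓)*9 = 3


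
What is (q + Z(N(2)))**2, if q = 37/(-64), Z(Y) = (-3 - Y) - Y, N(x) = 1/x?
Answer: 85849/4096 ≈ 20.959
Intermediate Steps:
Z(Y) = -3 - 2*Y
q = -37/64 (q = 37*(-1/64) = -37/64 ≈ -0.57813)
(q + Z(N(2)))**2 = (-37/64 + (-3 - 2/2))**2 = (-37/64 + (-3 - 2*1/2))**2 = (-37/64 + (-3 - 1))**2 = (-37/64 - 4)**2 = (-293/64)**2 = 85849/4096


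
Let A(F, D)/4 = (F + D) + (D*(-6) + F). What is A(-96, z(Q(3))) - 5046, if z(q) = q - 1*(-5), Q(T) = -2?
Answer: -5874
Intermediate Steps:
z(q) = 5 + q (z(q) = q + 5 = 5 + q)
A(F, D) = -20*D + 8*F (A(F, D) = 4*((F + D) + (D*(-6) + F)) = 4*((D + F) + (-6*D + F)) = 4*((D + F) + (F - 6*D)) = 4*(-5*D + 2*F) = -20*D + 8*F)
A(-96, z(Q(3))) - 5046 = (-20*(5 - 2) + 8*(-96)) - 5046 = (-20*3 - 768) - 5046 = (-60 - 768) - 5046 = -828 - 5046 = -5874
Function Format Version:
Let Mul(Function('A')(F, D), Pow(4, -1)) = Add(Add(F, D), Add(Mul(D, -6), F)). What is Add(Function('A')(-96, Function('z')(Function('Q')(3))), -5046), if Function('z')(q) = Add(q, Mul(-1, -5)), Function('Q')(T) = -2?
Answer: -5874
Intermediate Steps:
Function('z')(q) = Add(5, q) (Function('z')(q) = Add(q, 5) = Add(5, q))
Function('A')(F, D) = Add(Mul(-20, D), Mul(8, F)) (Function('A')(F, D) = Mul(4, Add(Add(F, D), Add(Mul(D, -6), F))) = Mul(4, Add(Add(D, F), Add(Mul(-6, D), F))) = Mul(4, Add(Add(D, F), Add(F, Mul(-6, D)))) = Mul(4, Add(Mul(-5, D), Mul(2, F))) = Add(Mul(-20, D), Mul(8, F)))
Add(Function('A')(-96, Function('z')(Function('Q')(3))), -5046) = Add(Add(Mul(-20, Add(5, -2)), Mul(8, -96)), -5046) = Add(Add(Mul(-20, 3), -768), -5046) = Add(Add(-60, -768), -5046) = Add(-828, -5046) = -5874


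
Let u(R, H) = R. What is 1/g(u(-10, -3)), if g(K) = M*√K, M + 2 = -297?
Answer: I*√10/2990 ≈ 0.0010576*I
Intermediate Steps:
M = -299 (M = -2 - 297 = -299)
g(K) = -299*√K
1/g(u(-10, -3)) = 1/(-299*I*√10) = I*√10/2990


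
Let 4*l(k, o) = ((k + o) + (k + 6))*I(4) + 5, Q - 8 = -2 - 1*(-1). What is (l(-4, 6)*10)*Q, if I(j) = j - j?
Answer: 175/2 ≈ 87.500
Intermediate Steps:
I(j) = 0
Q = 7 (Q = 8 + (-2 - 1*(-1)) = 8 + (-2 + 1) = 8 - 1 = 7)
l(k, o) = 5/4 (l(k, o) = (((k + o) + (k + 6))*0 + 5)/4 = (((k + o) + (6 + k))*0 + 5)/4 = ((6 + o + 2*k)*0 + 5)/4 = (0 + 5)/4 = (¼)*5 = 5/4)
(l(-4, 6)*10)*Q = ((5/4)*10)*7 = (25/2)*7 = 175/2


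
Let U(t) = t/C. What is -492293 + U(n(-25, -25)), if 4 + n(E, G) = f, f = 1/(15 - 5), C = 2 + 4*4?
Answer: -29537593/60 ≈ -4.9229e+5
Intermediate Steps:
C = 18 (C = 2 + 16 = 18)
f = ⅒ (f = 1/10 = ⅒ ≈ 0.10000)
n(E, G) = -39/10 (n(E, G) = -4 + ⅒ = -39/10)
U(t) = t/18
-492293 + U(n(-25, -25)) = -492293 + (1/18)*(-39/10) = -492293 - 13/60 = -29537593/60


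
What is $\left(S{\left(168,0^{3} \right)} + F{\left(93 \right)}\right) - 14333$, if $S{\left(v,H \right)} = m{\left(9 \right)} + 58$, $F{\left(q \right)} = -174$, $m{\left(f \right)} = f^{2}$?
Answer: $-14368$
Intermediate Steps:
$S{\left(v,H \right)} = 139$ ($S{\left(v,H \right)} = 9^{2} + 58 = 81 + 58 = 139$)
$\left(S{\left(168,0^{3} \right)} + F{\left(93 \right)}\right) - 14333 = \left(139 - 174\right) - 14333 = -35 - 14333 = -14368$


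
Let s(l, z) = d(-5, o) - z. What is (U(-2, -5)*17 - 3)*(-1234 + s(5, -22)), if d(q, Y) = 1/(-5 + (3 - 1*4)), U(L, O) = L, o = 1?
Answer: 269101/6 ≈ 44850.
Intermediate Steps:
d(q, Y) = -1/6 (d(q, Y) = 1/(-5 + (3 - 4)) = 1/(-5 - 1) = 1/(-6) = -1/6)
s(l, z) = -1/6 - z
(U(-2, -5)*17 - 3)*(-1234 + s(5, -22)) = (-2*17 - 3)*(-1234 + (-1/6 - 1*(-22))) = (-34 - 3)*(-1234 + (-1/6 + 22)) = -37*(-1234 + 131/6) = -37*(-7273/6) = 269101/6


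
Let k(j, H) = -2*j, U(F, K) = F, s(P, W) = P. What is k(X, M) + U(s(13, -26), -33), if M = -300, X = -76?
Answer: 165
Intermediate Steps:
k(X, M) + U(s(13, -26), -33) = -2*(-76) + 13 = 152 + 13 = 165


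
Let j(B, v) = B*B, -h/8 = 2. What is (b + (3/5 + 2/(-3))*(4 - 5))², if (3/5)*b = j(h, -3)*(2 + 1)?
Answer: 368678401/225 ≈ 1.6386e+6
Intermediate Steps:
h = -16 (h = -8*2 = -16)
j(B, v) = B²
b = 1280 (b = 5*((-16)²*(2 + 1))/3 = 5*(256*3)/3 = (5/3)*768 = 1280)
(b + (3/5 + 2/(-3))*(4 - 5))² = (1280 + (3/5 + 2/(-3))*(4 - 5))² = (1280 + (3*(⅕) + 2*(-⅓))*(-1))² = (1280 + (⅗ - ⅔)*(-1))² = (1280 - 1/15*(-1))² = (1280 + 1/15)² = (19201/15)² = 368678401/225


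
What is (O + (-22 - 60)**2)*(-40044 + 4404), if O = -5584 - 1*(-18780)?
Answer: -709948800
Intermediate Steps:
O = 13196 (O = -5584 + 18780 = 13196)
(O + (-22 - 60)**2)*(-40044 + 4404) = (13196 + (-22 - 60)**2)*(-40044 + 4404) = (13196 + (-82)**2)*(-35640) = (13196 + 6724)*(-35640) = 19920*(-35640) = -709948800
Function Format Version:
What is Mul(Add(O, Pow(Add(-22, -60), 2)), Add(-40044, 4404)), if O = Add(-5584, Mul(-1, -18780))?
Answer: -709948800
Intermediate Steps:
O = 13196 (O = Add(-5584, 18780) = 13196)
Mul(Add(O, Pow(Add(-22, -60), 2)), Add(-40044, 4404)) = Mul(Add(13196, Pow(Add(-22, -60), 2)), Add(-40044, 4404)) = Mul(Add(13196, Pow(-82, 2)), -35640) = Mul(Add(13196, 6724), -35640) = Mul(19920, -35640) = -709948800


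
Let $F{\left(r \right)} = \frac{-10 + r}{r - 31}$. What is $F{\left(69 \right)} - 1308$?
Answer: $- \frac{49645}{38} \approx -1306.4$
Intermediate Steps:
$F{\left(r \right)} = \frac{-10 + r}{-31 + r}$
$F{\left(69 \right)} - 1308 = \frac{-10 + 69}{-31 + 69} - 1308 = \frac{1}{38} \cdot 59 - 1308 = \frac{59}{38} - 1308 = - \frac{49645}{38}$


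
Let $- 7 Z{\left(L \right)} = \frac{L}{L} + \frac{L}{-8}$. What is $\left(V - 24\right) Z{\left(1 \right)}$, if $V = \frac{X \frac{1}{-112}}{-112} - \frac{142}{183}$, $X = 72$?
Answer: $\frac{7107665}{2295552} \approx 3.0963$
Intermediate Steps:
$V = - \frac{221009}{286944}$ ($V = \frac{72 \frac{1}{-112}}{-112} - \frac{142}{183} = 72 \left(- \frac{1}{112}\right) \left(- \frac{1}{112}\right) - \frac{142}{183} = \left(- \frac{9}{14}\right) \left(- \frac{1}{112}\right) - \frac{142}{183} = \frac{9}{1568} - \frac{142}{183} = - \frac{221009}{286944} \approx -0.77022$)
$Z{\left(L \right)} = - \frac{1}{7} + \frac{L}{56}$ ($Z{\left(L \right)} = - \frac{\frac{L}{L} + \frac{L}{-8}}{7} = - \frac{1 + L \left(- \frac{1}{8}\right)}{7} = - \frac{1 - \frac{L}{8}}{7} = - \frac{1}{7} + \frac{L}{56}$)
$\left(V - 24\right) Z{\left(1 \right)} = \left(- \frac{221009}{286944} - 24\right) \left(- \frac{1}{7} + \frac{1}{56} \cdot 1\right) = - \frac{7107665 \left(- \frac{1}{7} + \frac{1}{56}\right)}{286944} = \left(- \frac{7107665}{286944}\right) \left(- \frac{1}{8}\right) = \frac{7107665}{2295552}$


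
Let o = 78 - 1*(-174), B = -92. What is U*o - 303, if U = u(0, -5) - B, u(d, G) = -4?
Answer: 21873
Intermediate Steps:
o = 252 (o = 78 + 174 = 252)
U = 88 (U = -4 - 1*(-92) = -4 + 92 = 88)
U*o - 303 = 88*252 - 303 = 22176 - 303 = 21873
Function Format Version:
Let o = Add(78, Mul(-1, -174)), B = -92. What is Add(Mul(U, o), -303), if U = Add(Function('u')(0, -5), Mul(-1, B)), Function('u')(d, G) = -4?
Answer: 21873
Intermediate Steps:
o = 252 (o = Add(78, 174) = 252)
U = 88 (U = Add(-4, Mul(-1, -92)) = Add(-4, 92) = 88)
Add(Mul(U, o), -303) = Add(Mul(88, 252), -303) = Add(22176, -303) = 21873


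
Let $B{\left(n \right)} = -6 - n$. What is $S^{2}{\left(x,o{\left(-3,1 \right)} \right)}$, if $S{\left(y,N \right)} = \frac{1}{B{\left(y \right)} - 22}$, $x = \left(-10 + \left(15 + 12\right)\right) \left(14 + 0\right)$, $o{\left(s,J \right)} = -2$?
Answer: $\frac{1}{70756} \approx 1.4133 \cdot 10^{-5}$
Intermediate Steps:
$x = 238$ ($x = \left(-10 + 27\right) 14 = 17 \cdot 14 = 238$)
$S{\left(y,N \right)} = \frac{1}{-28 - y}$ ($S{\left(y,N \right)} = \frac{1}{\left(-6 - y\right) - 22} = \frac{1}{-28 - y}$)
$S^{2}{\left(x,o{\left(-3,1 \right)} \right)} = \left(- \frac{1}{28 + 238}\right)^{2} = \left(- \frac{1}{266}\right)^{2} = \frac{1}{70756}$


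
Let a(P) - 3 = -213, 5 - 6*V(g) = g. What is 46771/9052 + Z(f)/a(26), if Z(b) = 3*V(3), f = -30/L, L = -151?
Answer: 4906429/950460 ≈ 5.1622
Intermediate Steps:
V(g) = ⅚ - g/6
a(P) = -210 (a(P) = 3 - 213 = -210)
f = 30/151 (f = -30/(-151) = -30*(-1/151) = 30/151 ≈ 0.19868)
Z(b) = 1 (Z(b) = 3*(⅚ - ⅙*3) = 3*(⅚ - ½) = 3*(⅓) = 1)
46771/9052 + Z(f)/a(26) = 46771/9052 + 1/(-210) = 46771*(1/9052) + 1*(-1/210) = 46771/9052 - 1/210 = 4906429/950460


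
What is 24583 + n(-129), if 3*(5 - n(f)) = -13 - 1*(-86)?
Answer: 73691/3 ≈ 24564.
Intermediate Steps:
n(f) = -58/3 (n(f) = 5 - (-13 - 1*(-86))/3 = 5 - (-13 + 86)/3 = 5 - ⅓*73 = 5 - 73/3 = -58/3)
24583 + n(-129) = 24583 - 58/3 = 73691/3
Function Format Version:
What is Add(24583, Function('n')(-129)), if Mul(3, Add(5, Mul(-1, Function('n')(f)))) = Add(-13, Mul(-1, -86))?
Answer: Rational(73691, 3) ≈ 24564.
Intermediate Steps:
Function('n')(f) = Rational(-58, 3) (Function('n')(f) = Add(5, Mul(Rational(-1, 3), Add(-13, Mul(-1, -86)))) = Add(5, Mul(Rational(-1, 3), Add(-13, 86))) = Add(5, Mul(Rational(-1, 3), 73)) = Add(5, Rational(-73, 3)) = Rational(-58, 3))
Add(24583, Function('n')(-129)) = Add(24583, Rational(-58, 3)) = Rational(73691, 3)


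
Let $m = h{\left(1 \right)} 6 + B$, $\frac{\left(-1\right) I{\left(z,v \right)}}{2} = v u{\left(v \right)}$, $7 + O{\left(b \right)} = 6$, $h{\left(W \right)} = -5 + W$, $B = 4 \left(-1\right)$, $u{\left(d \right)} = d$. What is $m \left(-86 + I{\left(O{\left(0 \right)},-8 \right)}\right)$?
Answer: $5992$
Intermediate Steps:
$B = -4$
$O{\left(b \right)} = -1$ ($O{\left(b \right)} = -7 + 6 = -1$)
$I{\left(z,v \right)} = - 2 v^{2}$ ($I{\left(z,v \right)} = - 2 v v = - 2 v^{2}$)
$m = -28$ ($m = \left(-5 + 1\right) 6 - 4 = \left(-4\right) 6 - 4 = -24 - 4 = -28$)
$m \left(-86 + I{\left(O{\left(0 \right)},-8 \right)}\right) = - 28 \left(-86 - 2 \left(-8\right)^{2}\right) = - 28 \left(-86 - 128\right) = \left(-28\right) \left(-214\right) = 5992$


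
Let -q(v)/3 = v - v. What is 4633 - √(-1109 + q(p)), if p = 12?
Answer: 4633 - I*√1109 ≈ 4633.0 - 33.302*I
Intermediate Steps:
q(v) = 0 (q(v) = -3*(v - v) = -3*0 = 0)
4633 - √(-1109 + q(p)) = 4633 - √(-1109 + 0) = 4633 - √(-1109) = 4633 - I*√1109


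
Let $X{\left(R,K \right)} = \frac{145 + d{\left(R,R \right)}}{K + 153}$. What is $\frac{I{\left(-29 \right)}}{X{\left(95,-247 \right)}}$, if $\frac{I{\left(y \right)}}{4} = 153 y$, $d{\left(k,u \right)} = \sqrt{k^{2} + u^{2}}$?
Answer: $\frac{2845944}{35} - \frac{1864584 \sqrt{2}}{35} \approx 5972.1$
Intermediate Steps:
$X{\left(R,K \right)} = \frac{145 + \sqrt{2} \sqrt{R^{2}}}{153 + K}$ ($X{\left(R,K \right)} = \frac{145 + \sqrt{R^{2} + R^{2}}}{K + 153} = \frac{145 + \sqrt{2 R^{2}}}{153 + K} = \frac{145 + \sqrt{2} \sqrt{R^{2}}}{153 + K}$)
$I{\left(y \right)} = 612 y$ ($I{\left(y \right)} = 4 \cdot 153 y = 612 y$)
$\frac{I{\left(-29 \right)}}{X{\left(95,-247 \right)}} = \frac{612 \left(-29\right)}{\frac{1}{153 - 247} \left(145 + \sqrt{2} \sqrt{95^{2}}\right)} = - \frac{17748}{\frac{1}{-94} \left(145 + \sqrt{2} \sqrt{9025}\right)} = - \frac{17748}{\left(- \frac{1}{94}\right) \left(145 + \sqrt{2} \cdot 95\right)} = - \frac{17748}{\left(- \frac{1}{94}\right) \left(145 + 95 \sqrt{2}\right)} = - \frac{17748}{- \frac{145}{94} - \frac{95 \sqrt{2}}{94}}$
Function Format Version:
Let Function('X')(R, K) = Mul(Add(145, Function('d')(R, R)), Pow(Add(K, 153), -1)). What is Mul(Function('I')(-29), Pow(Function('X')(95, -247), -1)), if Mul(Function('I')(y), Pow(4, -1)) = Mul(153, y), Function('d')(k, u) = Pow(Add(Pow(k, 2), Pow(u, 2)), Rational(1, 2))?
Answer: Add(Rational(2845944, 35), Mul(Rational(-1864584, 35), Pow(2, Rational(1, 2)))) ≈ 5972.1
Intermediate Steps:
Function('X')(R, K) = Mul(Pow(Add(153, K), -1), Add(145, Mul(Pow(2, Rational(1, 2)), Pow(Pow(R, 2), Rational(1, 2))))) (Function('X')(R, K) = Mul(Add(145, Pow(Add(Pow(R, 2), Pow(R, 2)), Rational(1, 2))), Pow(Add(K, 153), -1)) = Mul(Add(145, Pow(Mul(2, Pow(R, 2)), Rational(1, 2))), Pow(Add(153, K), -1)) = Mul(Add(145, Mul(Pow(2, Rational(1, 2)), Pow(Pow(R, 2), Rational(1, 2)))), Pow(Add(153, K), -1)) = Mul(Pow(Add(153, K), -1), Add(145, Mul(Pow(2, Rational(1, 2)), Pow(Pow(R, 2), Rational(1, 2))))))
Function('I')(y) = Mul(612, y) (Function('I')(y) = Mul(4, Mul(153, y)) = Mul(612, y))
Mul(Function('I')(-29), Pow(Function('X')(95, -247), -1)) = Mul(Mul(612, -29), Pow(Mul(Pow(Add(153, -247), -1), Add(145, Mul(Pow(2, Rational(1, 2)), Pow(Pow(95, 2), Rational(1, 2))))), -1)) = Mul(-17748, Pow(Mul(Pow(-94, -1), Add(145, Mul(Pow(2, Rational(1, 2)), Pow(9025, Rational(1, 2))))), -1)) = Mul(-17748, Pow(Mul(Rational(-1, 94), Add(145, Mul(Pow(2, Rational(1, 2)), 95))), -1)) = Mul(-17748, Pow(Mul(Rational(-1, 94), Add(145, Mul(95, Pow(2, Rational(1, 2))))), -1)) = Mul(-17748, Pow(Add(Rational(-145, 94), Mul(Rational(-95, 94), Pow(2, Rational(1, 2)))), -1))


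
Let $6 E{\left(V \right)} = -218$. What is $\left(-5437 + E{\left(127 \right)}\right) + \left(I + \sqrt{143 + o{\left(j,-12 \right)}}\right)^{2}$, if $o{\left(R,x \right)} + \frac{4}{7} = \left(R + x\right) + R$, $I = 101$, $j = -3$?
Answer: $\frac{101894}{21} + \frac{202 \sqrt{6097}}{7} \approx 7105.4$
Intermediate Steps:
$E{\left(V \right)} = - \frac{109}{3}$ ($E{\left(V \right)} = \frac{1}{6} \left(-218\right) = - \frac{109}{3}$)
$o{\left(R,x \right)} = - \frac{4}{7} + x + 2 R$ ($o{\left(R,x \right)} = - \frac{4}{7} + \left(\left(R + x\right) + R\right) = - \frac{4}{7} + \left(x + 2 R\right) = - \frac{4}{7} + x + 2 R$)
$\left(-5437 + E{\left(127 \right)}\right) + \left(I + \sqrt{143 + o{\left(j,-12 \right)}}\right)^{2} = \left(-5437 - \frac{109}{3}\right) + \left(101 + \sqrt{143 - \frac{130}{7}}\right)^{2} = - \frac{16420}{3} + \left(101 + \sqrt{143 - \frac{130}{7}}\right)^{2} = - \frac{16420}{3} + \left(101 + \sqrt{\frac{871}{7}}\right)^{2} = - \frac{16420}{3} + \left(101 + \frac{\sqrt{6097}}{7}\right)^{2}$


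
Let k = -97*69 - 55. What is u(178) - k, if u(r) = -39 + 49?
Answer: 6758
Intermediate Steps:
u(r) = 10
k = -6748 (k = -6693 - 55 = -6748)
u(178) - k = 10 - 1*(-6748) = 10 + 6748 = 6758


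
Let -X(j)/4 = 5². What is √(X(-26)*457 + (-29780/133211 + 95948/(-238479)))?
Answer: 2*I*√11530353375434797967786853/31768026069 ≈ 213.78*I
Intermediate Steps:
X(j) = -100 (X(j) = -4*5² = -4*25 = -100)
√(X(-26)*457 + (-29780/133211 + 95948/(-238479))) = √(-100*457 + (-29780/133211 + 95948/(-238479))) = √(-45700 + (-29780*1/133211 + 95948*(-1/238479))) = √(-45700 + (-29780/133211 - 95948/238479)) = √(-45700 - 19883233648/31768026069) = √(-1451818674586948/31768026069) = 2*I*√11530353375434797967786853/31768026069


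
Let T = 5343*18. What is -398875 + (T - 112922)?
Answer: -415623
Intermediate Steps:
T = 96174
-398875 + (T - 112922) = -398875 + (96174 - 112922) = -398875 - 16748 = -415623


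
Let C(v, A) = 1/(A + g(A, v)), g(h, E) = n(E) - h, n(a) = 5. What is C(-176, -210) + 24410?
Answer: 122051/5 ≈ 24410.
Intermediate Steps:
g(h, E) = 5 - h
C(v, A) = ⅕ (C(v, A) = 1/(A + (5 - A)) = 1/5 = ⅕)
C(-176, -210) + 24410 = ⅕ + 24410 = 122051/5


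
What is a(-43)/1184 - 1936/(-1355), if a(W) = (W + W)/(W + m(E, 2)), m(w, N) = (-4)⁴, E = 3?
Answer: 244063591/170860080 ≈ 1.4284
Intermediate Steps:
m(w, N) = 256
a(W) = 2*W/(256 + W) (a(W) = (W + W)/(W + 256) = (2*W)/(256 + W) = 2*W/(256 + W))
a(-43)/1184 - 1936/(-1355) = (2*(-43)/(256 - 43))/1184 - 1936/(-1355) = (2*(-43)/213)*(1/1184) - 1936*(-1/1355) = (2*(-43)*(1/213))*(1/1184) + 1936/1355 = -86/213*1/1184 + 1936/1355 = -43/126096 + 1936/1355 = 244063591/170860080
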